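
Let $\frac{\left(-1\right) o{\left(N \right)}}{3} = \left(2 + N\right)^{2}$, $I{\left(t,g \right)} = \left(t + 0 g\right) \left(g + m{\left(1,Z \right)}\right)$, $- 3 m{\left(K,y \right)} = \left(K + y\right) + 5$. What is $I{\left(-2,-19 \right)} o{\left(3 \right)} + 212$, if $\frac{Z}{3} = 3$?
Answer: $-3388$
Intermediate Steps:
$Z = 9$ ($Z = 3 \cdot 3 = 9$)
$m{\left(K,y \right)} = - \frac{5}{3} - \frac{K}{3} - \frac{y}{3}$ ($m{\left(K,y \right)} = - \frac{\left(K + y\right) + 5}{3} = - \frac{5 + K + y}{3} = - \frac{5}{3} - \frac{K}{3} - \frac{y}{3}$)
$I{\left(t,g \right)} = t \left(-5 + g\right)$ ($I{\left(t,g \right)} = \left(t + 0 g\right) \left(g - 5\right) = \left(t + 0\right) \left(g - 5\right) = t \left(g - 5\right) = t \left(-5 + g\right)$)
$o{\left(N \right)} = - 3 \left(2 + N\right)^{2}$
$I{\left(-2,-19 \right)} o{\left(3 \right)} + 212 = - 2 \left(-5 - 19\right) \left(- 3 \left(2 + 3\right)^{2}\right) + 212 = \left(-2\right) \left(-24\right) \left(- 3 \cdot 5^{2}\right) + 212 = 48 \left(\left(-3\right) 25\right) + 212 = 48 \left(-75\right) + 212 = -3600 + 212 = -3388$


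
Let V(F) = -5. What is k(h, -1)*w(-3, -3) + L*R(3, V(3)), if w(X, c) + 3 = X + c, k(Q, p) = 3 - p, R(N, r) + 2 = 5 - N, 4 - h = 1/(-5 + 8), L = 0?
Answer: -36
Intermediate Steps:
h = 11/3 (h = 4 - 1/(-5 + 8) = 4 - 1/3 = 4 - 1*⅓ = 4 - ⅓ = 11/3 ≈ 3.6667)
R(N, r) = 3 - N (R(N, r) = -2 + (5 - N) = 3 - N)
w(X, c) = -3 + X + c (w(X, c) = -3 + (X + c) = -3 + X + c)
k(h, -1)*w(-3, -3) + L*R(3, V(3)) = (3 - 1*(-1))*(-3 - 3 - 3) + 0*(3 - 1*3) = (3 + 1)*(-9) + 0*(3 - 3) = 4*(-9) + 0*0 = -36 + 0 = -36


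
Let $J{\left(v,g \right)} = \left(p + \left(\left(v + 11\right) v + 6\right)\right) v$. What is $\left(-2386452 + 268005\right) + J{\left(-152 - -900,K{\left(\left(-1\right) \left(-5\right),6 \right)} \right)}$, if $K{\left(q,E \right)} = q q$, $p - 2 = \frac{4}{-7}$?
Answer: $\frac{2957854519}{7} \approx 4.2255 \cdot 10^{8}$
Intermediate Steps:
$p = \frac{10}{7}$ ($p = 2 + \frac{4}{-7} = 2 + 4 \left(- \frac{1}{7}\right) = 2 - \frac{4}{7} = \frac{10}{7} \approx 1.4286$)
$K{\left(q,E \right)} = q^{2}$
$J{\left(v,g \right)} = v \left(\frac{52}{7} + v \left(11 + v\right)\right)$ ($J{\left(v,g \right)} = \left(\frac{10}{7} + \left(\left(v + 11\right) v + 6\right)\right) v = \left(\frac{10}{7} + \left(\left(11 + v\right) v + 6\right)\right) v = \left(\frac{10}{7} + \left(v \left(11 + v\right) + 6\right)\right) v = \left(\frac{10}{7} + \left(6 + v \left(11 + v\right)\right)\right) v = \left(\frac{52}{7} + v \left(11 + v\right)\right) v = v \left(\frac{52}{7} + v \left(11 + v\right)\right)$)
$\left(-2386452 + 268005\right) + J{\left(-152 - -900,K{\left(\left(-1\right) \left(-5\right),6 \right)} \right)} = \left(-2386452 + 268005\right) + \frac{\left(-152 - -900\right) \left(52 + 7 \left(-152 - -900\right)^{2} + 77 \left(-152 - -900\right)\right)}{7} = -2118447 + \frac{\left(-152 + 900\right) \left(52 + 7 \left(-152 + 900\right)^{2} + 77 \left(-152 + 900\right)\right)}{7} = -2118447 + \frac{1}{7} \cdot 748 \left(52 + 7 \cdot 748^{2} + 77 \cdot 748\right) = -2118447 + \frac{1}{7} \cdot 748 \left(52 + 7 \cdot 559504 + 57596\right) = -2118447 + \frac{1}{7} \cdot 748 \left(52 + 3916528 + 57596\right) = -2118447 + \frac{1}{7} \cdot 748 \cdot 3974176 = -2118447 + \frac{2972683648}{7} = \frac{2957854519}{7}$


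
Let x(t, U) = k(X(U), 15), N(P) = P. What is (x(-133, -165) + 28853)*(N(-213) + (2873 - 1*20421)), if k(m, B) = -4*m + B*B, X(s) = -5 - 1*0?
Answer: -516809578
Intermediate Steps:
X(s) = -5 (X(s) = -5 + 0 = -5)
k(m, B) = B² - 4*m (k(m, B) = -4*m + B² = B² - 4*m)
x(t, U) = 245 (x(t, U) = 15² - 4*(-5) = 225 + 20 = 245)
(x(-133, -165) + 28853)*(N(-213) + (2873 - 1*20421)) = (245 + 28853)*(-213 + (2873 - 1*20421)) = 29098*(-213 + (2873 - 20421)) = 29098*(-213 - 17548) = 29098*(-17761) = -516809578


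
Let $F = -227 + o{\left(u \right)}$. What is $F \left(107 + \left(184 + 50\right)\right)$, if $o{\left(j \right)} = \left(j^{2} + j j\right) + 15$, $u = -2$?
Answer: $-69564$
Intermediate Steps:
$o{\left(j \right)} = 15 + 2 j^{2}$ ($o{\left(j \right)} = \left(j^{2} + j^{2}\right) + 15 = 2 j^{2} + 15 = 15 + 2 j^{2}$)
$F = -204$ ($F = -227 + \left(15 + 2 \left(-2\right)^{2}\right) = -227 + \left(15 + 2 \cdot 4\right) = -227 + \left(15 + 8\right) = -227 + 23 = -204$)
$F \left(107 + \left(184 + 50\right)\right) = - 204 \left(107 + \left(184 + 50\right)\right) = - 204 \left(107 + 234\right) = \left(-204\right) 341 = -69564$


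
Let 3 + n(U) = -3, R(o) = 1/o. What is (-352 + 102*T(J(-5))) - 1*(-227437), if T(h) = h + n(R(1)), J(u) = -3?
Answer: 226167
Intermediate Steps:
n(U) = -6 (n(U) = -3 - 3 = -6)
T(h) = -6 + h (T(h) = h - 6 = -6 + h)
(-352 + 102*T(J(-5))) - 1*(-227437) = (-352 + 102*(-6 - 3)) - 1*(-227437) = (-352 + 102*(-9)) + 227437 = (-352 - 918) + 227437 = -1270 + 227437 = 226167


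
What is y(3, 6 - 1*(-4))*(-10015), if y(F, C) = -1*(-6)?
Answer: -60090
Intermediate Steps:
y(F, C) = 6
y(3, 6 - 1*(-4))*(-10015) = 6*(-10015) = -60090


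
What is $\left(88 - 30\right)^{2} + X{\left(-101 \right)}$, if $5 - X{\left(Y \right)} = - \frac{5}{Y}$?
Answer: $\frac{340264}{101} \approx 3368.9$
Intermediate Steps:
$X{\left(Y \right)} = 5 + \frac{5}{Y}$ ($X{\left(Y \right)} = 5 - - \frac{5}{Y} = 5 + \frac{5}{Y}$)
$\left(88 - 30\right)^{2} + X{\left(-101 \right)} = \left(88 - 30\right)^{2} + \left(5 + \frac{5}{-101}\right) = 58^{2} + \left(5 + 5 \left(- \frac{1}{101}\right)\right) = 3364 + \left(5 - \frac{5}{101}\right) = 3364 + \frac{500}{101} = \frac{340264}{101}$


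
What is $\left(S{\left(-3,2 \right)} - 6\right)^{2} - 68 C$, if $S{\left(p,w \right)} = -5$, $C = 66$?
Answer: $-4367$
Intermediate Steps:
$\left(S{\left(-3,2 \right)} - 6\right)^{2} - 68 C = \left(-5 - 6\right)^{2} - 4488 = \left(-11\right)^{2} - 4488 = 121 - 4488 = -4367$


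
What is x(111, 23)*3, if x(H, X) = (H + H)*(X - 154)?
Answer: -87246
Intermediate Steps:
x(H, X) = 2*H*(-154 + X) (x(H, X) = (2*H)*(-154 + X) = 2*H*(-154 + X))
x(111, 23)*3 = (2*111*(-154 + 23))*3 = (2*111*(-131))*3 = -29082*3 = -87246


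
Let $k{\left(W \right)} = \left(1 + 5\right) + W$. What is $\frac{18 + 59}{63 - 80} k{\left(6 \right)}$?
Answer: $- \frac{924}{17} \approx -54.353$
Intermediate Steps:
$k{\left(W \right)} = 6 + W$
$\frac{18 + 59}{63 - 80} k{\left(6 \right)} = \frac{18 + 59}{63 - 80} \left(6 + 6\right) = \frac{77}{-17} \cdot 12 = 77 \left(- \frac{1}{17}\right) 12 = \left(- \frac{77}{17}\right) 12 = - \frac{924}{17}$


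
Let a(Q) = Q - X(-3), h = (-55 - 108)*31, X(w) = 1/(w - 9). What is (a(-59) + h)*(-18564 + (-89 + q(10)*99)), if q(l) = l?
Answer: 1083501409/12 ≈ 9.0292e+7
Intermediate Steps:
X(w) = 1/(-9 + w)
h = -5053 (h = -163*31 = -5053)
a(Q) = 1/12 + Q (a(Q) = Q - 1/(-9 - 3) = Q - 1/(-12) = Q - 1*(-1/12) = Q + 1/12 = 1/12 + Q)
(a(-59) + h)*(-18564 + (-89 + q(10)*99)) = ((1/12 - 59) - 5053)*(-18564 + (-89 + 10*99)) = (-707/12 - 5053)*(-18564 + (-89 + 990)) = -61343*(-18564 + 901)/12 = -61343/12*(-17663) = 1083501409/12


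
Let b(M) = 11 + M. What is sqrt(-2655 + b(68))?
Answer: 4*I*sqrt(161) ≈ 50.754*I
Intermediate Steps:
sqrt(-2655 + b(68)) = sqrt(-2655 + (11 + 68)) = sqrt(-2655 + 79) = sqrt(-2576) = 4*I*sqrt(161)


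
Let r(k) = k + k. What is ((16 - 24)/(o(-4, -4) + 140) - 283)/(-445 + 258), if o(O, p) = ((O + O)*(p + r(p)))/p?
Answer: 8209/5423 ≈ 1.5137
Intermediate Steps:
r(k) = 2*k
o(O, p) = 6*O (o(O, p) = ((O + O)*(p + 2*p))/p = ((2*O)*(3*p))/p = (6*O*p)/p = 6*O)
((16 - 24)/(o(-4, -4) + 140) - 283)/(-445 + 258) = ((16 - 24)/(6*(-4) + 140) - 283)/(-445 + 258) = (-8/(-24 + 140) - 283)/(-187) = (-8/116 - 283)*(-1/187) = (-8*1/116 - 283)*(-1/187) = (-2/29 - 283)*(-1/187) = -8209/29*(-1/187) = 8209/5423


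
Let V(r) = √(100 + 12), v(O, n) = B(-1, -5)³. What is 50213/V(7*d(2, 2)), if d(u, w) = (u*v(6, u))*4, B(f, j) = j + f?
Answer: 50213*√7/28 ≈ 4744.7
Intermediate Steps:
B(f, j) = f + j
v(O, n) = -216 (v(O, n) = (-1 - 5)³ = (-6)³ = -216)
d(u, w) = -864*u (d(u, w) = (u*(-216))*4 = -216*u*4 = -864*u)
V(r) = 4*√7 (V(r) = √112 = 4*√7)
50213/V(7*d(2, 2)) = 50213/((4*√7)) = 50213*(√7/28) = 50213*√7/28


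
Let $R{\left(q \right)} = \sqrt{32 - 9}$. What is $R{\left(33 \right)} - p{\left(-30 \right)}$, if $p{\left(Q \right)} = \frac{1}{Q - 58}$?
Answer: $\frac{1}{88} + \sqrt{23} \approx 4.8072$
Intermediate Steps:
$p{\left(Q \right)} = \frac{1}{-58 + Q}$
$R{\left(q \right)} = \sqrt{23}$
$R{\left(33 \right)} - p{\left(-30 \right)} = \sqrt{23} - \frac{1}{-58 - 30} = \sqrt{23} - \frac{1}{-88} = \sqrt{23} - - \frac{1}{88} = \sqrt{23} + \frac{1}{88} = \frac{1}{88} + \sqrt{23}$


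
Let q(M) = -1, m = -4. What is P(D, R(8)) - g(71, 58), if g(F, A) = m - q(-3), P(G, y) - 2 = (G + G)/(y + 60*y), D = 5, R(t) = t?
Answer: 1225/244 ≈ 5.0205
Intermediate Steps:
P(G, y) = 2 + 2*G/(61*y) (P(G, y) = 2 + (G + G)/(y + 60*y) = 2 + (2*G)/((61*y)) = 2 + (2*G)*(1/(61*y)) = 2 + 2*G/(61*y))
g(F, A) = -3 (g(F, A) = -4 - 1*(-1) = -4 + 1 = -3)
P(D, R(8)) - g(71, 58) = (2 + (2/61)*5/8) - 1*(-3) = (2 + (2/61)*5*(1/8)) + 3 = (2 + 5/244) + 3 = 493/244 + 3 = 1225/244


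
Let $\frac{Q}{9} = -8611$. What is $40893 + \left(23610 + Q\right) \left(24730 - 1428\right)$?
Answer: $-1255680585$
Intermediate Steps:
$Q = -77499$ ($Q = 9 \left(-8611\right) = -77499$)
$40893 + \left(23610 + Q\right) \left(24730 - 1428\right) = 40893 + \left(23610 - 77499\right) \left(24730 - 1428\right) = 40893 - 1255721478 = -1255680585$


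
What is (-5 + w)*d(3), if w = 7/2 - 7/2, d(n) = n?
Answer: -15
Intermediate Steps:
w = 0 (w = 7*(1/2) - 7*1/2 = 7/2 - 7/2 = 0)
(-5 + w)*d(3) = (-5 + 0)*3 = -5*3 = -15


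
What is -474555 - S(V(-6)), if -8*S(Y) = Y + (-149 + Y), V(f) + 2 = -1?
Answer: -3796595/8 ≈ -4.7457e+5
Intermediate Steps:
V(f) = -3 (V(f) = -2 - 1 = -3)
S(Y) = 149/8 - Y/4 (S(Y) = -(Y + (-149 + Y))/8 = -(-149 + 2*Y)/8 = 149/8 - Y/4)
-474555 - S(V(-6)) = -474555 - (149/8 - ¼*(-3)) = -474555 - (149/8 + ¾) = -474555 - 1*155/8 = -474555 - 155/8 = -3796595/8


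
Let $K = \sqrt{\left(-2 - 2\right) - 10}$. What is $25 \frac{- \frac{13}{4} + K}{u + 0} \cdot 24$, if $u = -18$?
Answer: $\frac{325}{3} - \frac{100 i \sqrt{14}}{3} \approx 108.33 - 124.72 i$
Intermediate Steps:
$K = i \sqrt{14}$ ($K = \sqrt{\left(-2 - 2\right) - 10} = \sqrt{-4 - 10} = \sqrt{-14} = i \sqrt{14} \approx 3.7417 i$)
$25 \frac{- \frac{13}{4} + K}{u + 0} \cdot 24 = 25 \frac{- \frac{13}{4} + i \sqrt{14}}{-18 + 0} \cdot 24 = 25 \frac{\left(-13\right) \frac{1}{4} + i \sqrt{14}}{-18} \cdot 24 = 25 \left(- \frac{13}{4} + i \sqrt{14}\right) \left(- \frac{1}{18}\right) 24 = 25 \left(\frac{13}{72} - \frac{i \sqrt{14}}{18}\right) 24 = \left(\frac{325}{72} - \frac{25 i \sqrt{14}}{18}\right) 24 = \frac{325}{3} - \frac{100 i \sqrt{14}}{3}$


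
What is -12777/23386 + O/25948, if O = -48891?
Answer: -737451261/303409964 ≈ -2.4305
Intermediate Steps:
-12777/23386 + O/25948 = -12777/23386 - 48891/25948 = -737451261/303409964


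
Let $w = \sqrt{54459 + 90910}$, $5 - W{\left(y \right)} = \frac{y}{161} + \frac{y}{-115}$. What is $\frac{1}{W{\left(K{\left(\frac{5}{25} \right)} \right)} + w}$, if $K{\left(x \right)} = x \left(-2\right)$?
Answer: $- \frac{4262475}{123929673736} + \frac{16200625 \sqrt{145369}}{2354663800984} \approx 0.0025888$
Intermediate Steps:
$K{\left(x \right)} = - 2 x$
$W{\left(y \right)} = 5 + \frac{2 y}{805}$ ($W{\left(y \right)} = 5 - \left(\frac{y}{161} + \frac{y}{-115}\right) = 5 - \left(y \frac{1}{161} + y \left(- \frac{1}{115}\right)\right) = 5 - \left(\frac{y}{161} - \frac{y}{115}\right) = 5 - - \frac{2 y}{805} = 5 + \frac{2 y}{805}$)
$w = \sqrt{145369} \approx 381.27$
$\frac{1}{W{\left(K{\left(\frac{5}{25} \right)} \right)} + w} = \frac{1}{\left(5 + \frac{2 \left(- 2 \cdot \frac{5}{25}\right)}{805}\right) + \sqrt{145369}} = \frac{1}{\left(5 + \frac{2 \left(- 2 \cdot 5 \cdot \frac{1}{25}\right)}{805}\right) + \sqrt{145369}} = \frac{1}{\left(5 + \frac{2 \left(\left(-2\right) \frac{1}{5}\right)}{805}\right) + \sqrt{145369}} = \frac{1}{\left(5 + \frac{2}{805} \left(- \frac{2}{5}\right)\right) + \sqrt{145369}} = \frac{1}{\left(5 - \frac{4}{4025}\right) + \sqrt{145369}} = \frac{1}{\frac{20121}{4025} + \sqrt{145369}}$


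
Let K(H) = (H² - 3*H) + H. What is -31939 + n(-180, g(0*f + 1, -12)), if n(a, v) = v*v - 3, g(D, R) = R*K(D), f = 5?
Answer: -31798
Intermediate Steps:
K(H) = H² - 2*H
g(D, R) = D*R*(-2 + D) (g(D, R) = R*(D*(-2 + D)) = D*R*(-2 + D))
n(a, v) = -3 + v² (n(a, v) = v² - 3 = -3 + v²)
-31939 + n(-180, g(0*f + 1, -12)) = -31939 + (-3 + ((0*5 + 1)*(-12)*(-2 + (0*5 + 1)))²) = -31939 + (-3 + ((0 + 1)*(-12)*(-2 + (0 + 1)))²) = -31939 + (-3 + (1*(-12)*(-2 + 1))²) = -31939 + (-3 + (1*(-12)*(-1))²) = -31939 + (-3 + 12²) = -31939 + (-3 + 144) = -31939 + 141 = -31798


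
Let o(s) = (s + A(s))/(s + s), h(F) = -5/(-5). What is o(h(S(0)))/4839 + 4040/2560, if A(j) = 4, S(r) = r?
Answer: 488899/309696 ≈ 1.5786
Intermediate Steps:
h(F) = 1 (h(F) = -5*(-1/5) = 1)
o(s) = (4 + s)/(2*s) (o(s) = (s + 4)/(s + s) = (4 + s)/((2*s)) = (4 + s)*(1/(2*s)) = (4 + s)/(2*s))
o(h(S(0)))/4839 + 4040/2560 = ((1/2)*(4 + 1)/1)/4839 + 4040/2560 = ((1/2)*1*5)*(1/4839) + 4040*(1/2560) = (5/2)*(1/4839) + 101/64 = 5/9678 + 101/64 = 488899/309696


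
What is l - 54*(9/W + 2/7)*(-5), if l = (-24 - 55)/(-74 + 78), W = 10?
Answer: 8411/28 ≈ 300.39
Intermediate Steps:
l = -79/4 ≈ -19.750
l - 54*(9/W + 2/7)*(-5) = -79/4 - 54*(9/10 + 2/7)*(-5) = -79/4 - 2241*(-5)/35 = -79/4 - 54*(-83/14) = -79/4 + 2241/7 = 8411/28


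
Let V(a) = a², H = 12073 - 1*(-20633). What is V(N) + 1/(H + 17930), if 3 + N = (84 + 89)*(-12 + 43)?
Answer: 1454752025601/50636 ≈ 2.8730e+7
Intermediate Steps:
H = 32706 (H = 12073 + 20633 = 32706)
N = 5360 (N = -3 + (84 + 89)*(-12 + 43) = -3 + 173*31 = -3 + 5363 = 5360)
V(N) + 1/(H + 17930) = 5360² + 1/(32706 + 17930) = 28729600 + 1/50636 = 1454752025601/50636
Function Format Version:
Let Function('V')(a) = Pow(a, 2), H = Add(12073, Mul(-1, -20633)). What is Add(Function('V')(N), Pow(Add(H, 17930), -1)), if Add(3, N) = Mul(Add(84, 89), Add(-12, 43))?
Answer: Rational(1454752025601, 50636) ≈ 2.8730e+7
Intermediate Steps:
H = 32706 (H = Add(12073, 20633) = 32706)
N = 5360 (N = Add(-3, Mul(Add(84, 89), Add(-12, 43))) = Add(-3, Mul(173, 31)) = Add(-3, 5363) = 5360)
Add(Function('V')(N), Pow(Add(H, 17930), -1)) = Add(Pow(5360, 2), Pow(Add(32706, 17930), -1)) = Add(28729600, Pow(50636, -1)) = Add(28729600, Rational(1, 50636)) = Rational(1454752025601, 50636)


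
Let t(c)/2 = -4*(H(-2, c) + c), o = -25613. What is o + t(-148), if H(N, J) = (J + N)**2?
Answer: -204429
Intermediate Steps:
t(c) = -8*c - 8*(-2 + c)**2 (t(c) = 2*(-4*((c - 2)**2 + c)) = 2*(-4*((-2 + c)**2 + c)) = 2*(-4*(c + (-2 + c)**2)) = 2*(-4*c - 4*(-2 + c)**2) = -8*c - 8*(-2 + c)**2)
o + t(-148) = -25613 + (-8*(-148) - 8*(-2 - 148)**2) = -25613 + (1184 - 8*(-150)**2) = -25613 + (1184 - 8*22500) = -25613 + (1184 - 180000) = -25613 - 178816 = -204429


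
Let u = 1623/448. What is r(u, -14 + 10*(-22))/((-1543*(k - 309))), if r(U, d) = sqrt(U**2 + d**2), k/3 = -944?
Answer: sqrt(1221375817)/723753408 ≈ 4.8287e-5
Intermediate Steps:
k = -2832 (k = 3*(-944) = -2832)
u = 1623/448 (u = 1623*(1/448) = 1623/448 ≈ 3.6228)
r(u, -14 + 10*(-22))/((-1543*(k - 309))) = sqrt((1623/448)**2 + (-14 + 10*(-22))**2)/((-1543*(-2832 - 309))) = sqrt(2634129/200704 + (-14 - 220)**2)/((-1543*(-3141))) = sqrt(2634129/200704 + (-234)**2)/4846563 = sqrt(2634129/200704 + 54756)*(1/4846563) = sqrt(10992382353/200704)*(1/4846563) = (3*sqrt(1221375817)/448)*(1/4846563) = sqrt(1221375817)/723753408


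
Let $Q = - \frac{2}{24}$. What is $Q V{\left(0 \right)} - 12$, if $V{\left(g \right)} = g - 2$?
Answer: $- \frac{71}{6} \approx -11.833$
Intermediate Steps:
$V{\left(g \right)} = -2 + g$
$Q = - \frac{1}{12}$ ($Q = \left(-2\right) \frac{1}{24} = - \frac{1}{12} \approx -0.083333$)
$Q V{\left(0 \right)} - 12 = - \frac{-2 + 0}{12} - 12 = \left(- \frac{1}{12}\right) \left(-2\right) - 12 = \frac{1}{6} - 12 = - \frac{71}{6}$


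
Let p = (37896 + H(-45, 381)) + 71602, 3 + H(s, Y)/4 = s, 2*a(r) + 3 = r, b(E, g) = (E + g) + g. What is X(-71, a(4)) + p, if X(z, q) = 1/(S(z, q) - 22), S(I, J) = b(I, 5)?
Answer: 9072397/83 ≈ 1.0931e+5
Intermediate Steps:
b(E, g) = E + 2*g
S(I, J) = 10 + I (S(I, J) = I + 2*5 = I + 10 = 10 + I)
a(r) = -3/2 + r/2
H(s, Y) = -12 + 4*s
p = 109306 (p = (37896 + (-12 + 4*(-45))) + 71602 = (37896 + (-12 - 180)) + 71602 = (37896 - 192) + 71602 = 37704 + 71602 = 109306)
X(z, q) = 1/(-12 + z) (X(z, q) = 1/((10 + z) - 22) = 1/(-12 + z))
X(-71, a(4)) + p = 1/(-12 - 71) + 109306 = 1/(-83) + 109306 = -1/83 + 109306 = 9072397/83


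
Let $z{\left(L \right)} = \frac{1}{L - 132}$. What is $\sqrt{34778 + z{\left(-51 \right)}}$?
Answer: $\frac{\sqrt{1164680259}}{183} \approx 186.49$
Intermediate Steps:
$z{\left(L \right)} = \frac{1}{-132 + L}$
$\sqrt{34778 + z{\left(-51 \right)}} = \sqrt{34778 + \frac{1}{-132 - 51}} = \sqrt{34778 + \frac{1}{-183}} = \sqrt{34778 - \frac{1}{183}} = \sqrt{\frac{6364373}{183}} = \frac{\sqrt{1164680259}}{183}$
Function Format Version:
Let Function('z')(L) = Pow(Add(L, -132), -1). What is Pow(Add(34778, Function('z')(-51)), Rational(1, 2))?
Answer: Mul(Rational(1, 183), Pow(1164680259, Rational(1, 2))) ≈ 186.49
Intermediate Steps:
Function('z')(L) = Pow(Add(-132, L), -1)
Pow(Add(34778, Function('z')(-51)), Rational(1, 2)) = Pow(Add(34778, Pow(Add(-132, -51), -1)), Rational(1, 2)) = Pow(Add(34778, Pow(-183, -1)), Rational(1, 2)) = Pow(Add(34778, Rational(-1, 183)), Rational(1, 2)) = Pow(Rational(6364373, 183), Rational(1, 2)) = Mul(Rational(1, 183), Pow(1164680259, Rational(1, 2)))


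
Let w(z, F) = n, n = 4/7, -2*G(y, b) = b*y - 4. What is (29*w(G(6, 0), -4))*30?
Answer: 3480/7 ≈ 497.14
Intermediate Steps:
G(y, b) = 2 - b*y/2 (G(y, b) = -(b*y - 4)/2 = -(-4 + b*y)/2 = 2 - b*y/2)
n = 4/7 (n = 4*(1/7) = 4/7 ≈ 0.57143)
w(z, F) = 4/7
(29*w(G(6, 0), -4))*30 = (29*(4/7))*30 = (116/7)*30 = 3480/7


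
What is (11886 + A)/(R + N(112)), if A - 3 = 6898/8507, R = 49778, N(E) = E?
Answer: 101146621/424414230 ≈ 0.23832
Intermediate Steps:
A = 32419/8507 (A = 3 + 6898/8507 = 32419/8507 ≈ 3.8109)
(11886 + A)/(R + N(112)) = (11886 + 32419/8507)/(49778 + 112) = (101146621/8507)/49890 = (101146621/8507)*(1/49890) = 101146621/424414230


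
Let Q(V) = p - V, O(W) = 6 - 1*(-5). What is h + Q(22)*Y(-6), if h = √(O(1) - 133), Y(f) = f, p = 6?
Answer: 96 + I*√122 ≈ 96.0 + 11.045*I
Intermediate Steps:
O(W) = 11 (O(W) = 6 + 5 = 11)
Q(V) = 6 - V
h = I*√122 (h = √(11 - 133) = √(-122) = I*√122 ≈ 11.045*I)
h + Q(22)*Y(-6) = I*√122 + (6 - 1*22)*(-6) = I*√122 + (6 - 22)*(-6) = I*√122 - 16*(-6) = I*√122 + 96 = 96 + I*√122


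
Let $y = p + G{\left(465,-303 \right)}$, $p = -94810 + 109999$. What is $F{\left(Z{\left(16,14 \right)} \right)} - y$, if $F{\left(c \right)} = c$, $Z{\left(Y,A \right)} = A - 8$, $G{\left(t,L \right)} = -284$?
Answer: $-14899$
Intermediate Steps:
$p = 15189$
$Z{\left(Y,A \right)} = -8 + A$
$y = 14905$ ($y = 15189 - 284 = 14905$)
$F{\left(Z{\left(16,14 \right)} \right)} - y = \left(-8 + 14\right) - 14905 = 6 - 14905 = -14899$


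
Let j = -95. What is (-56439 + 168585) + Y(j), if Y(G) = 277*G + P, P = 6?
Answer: 85837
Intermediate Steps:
Y(G) = 6 + 277*G (Y(G) = 277*G + 6 = 6 + 277*G)
(-56439 + 168585) + Y(j) = (-56439 + 168585) + (6 + 277*(-95)) = 112146 + (6 - 26315) = 112146 - 26309 = 85837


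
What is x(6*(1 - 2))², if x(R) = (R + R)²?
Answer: 20736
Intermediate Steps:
x(R) = 4*R² (x(R) = (2*R)² = 4*R²)
x(6*(1 - 2))² = (4*(6*(1 - 2))²)² = (4*(6*(-1))²)² = (4*(-6)²)² = (4*36)² = 144² = 20736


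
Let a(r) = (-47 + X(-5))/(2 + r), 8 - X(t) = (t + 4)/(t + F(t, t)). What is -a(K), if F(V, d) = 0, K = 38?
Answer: 49/50 ≈ 0.98000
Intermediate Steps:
X(t) = 8 - (4 + t)/t (X(t) = 8 - (t + 4)/(t + 0) = 8 - (4 + t)/t)
a(r) = -196/(5*(2 + r)) (a(r) = (-47 + (7 - 4/(-5)))/(2 + r) = (-47 + (7 - 4*(-⅕)))/(2 + r) = (-47 + (7 + ⅘))/(2 + r) = (-47 + 39/5)/(2 + r) = -196/(5*(2 + r)))
-a(K) = -(-196)/(10 + 5*38) = -(-196)/(10 + 190) = -(-196)/200 = -1*(-49/50) = 49/50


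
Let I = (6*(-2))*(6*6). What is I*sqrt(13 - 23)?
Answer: -432*I*sqrt(10) ≈ -1366.1*I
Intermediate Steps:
I = -432 (I = -12*36 = -432)
I*sqrt(13 - 23) = -432*sqrt(13 - 23) = -432*I*sqrt(10)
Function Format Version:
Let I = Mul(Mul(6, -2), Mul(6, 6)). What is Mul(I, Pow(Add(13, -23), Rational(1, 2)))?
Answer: Mul(-432, I, Pow(10, Rational(1, 2))) ≈ Mul(-1366.1, I)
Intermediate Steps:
I = -432 (I = Mul(-12, 36) = -432)
Mul(I, Pow(Add(13, -23), Rational(1, 2))) = Mul(-432, Pow(Add(13, -23), Rational(1, 2))) = Mul(-432, Pow(-10, Rational(1, 2))) = Mul(-432, Mul(I, Pow(10, Rational(1, 2)))) = Mul(-432, I, Pow(10, Rational(1, 2)))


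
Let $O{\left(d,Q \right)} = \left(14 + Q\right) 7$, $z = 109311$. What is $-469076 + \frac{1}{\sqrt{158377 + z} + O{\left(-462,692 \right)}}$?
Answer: $- \frac{5665423935217}{12077838} - \frac{\sqrt{66922}}{12077838} \approx -4.6908 \cdot 10^{5}$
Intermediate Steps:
$O{\left(d,Q \right)} = 98 + 7 Q$
$-469076 + \frac{1}{\sqrt{158377 + z} + O{\left(-462,692 \right)}} = -469076 + \frac{1}{\sqrt{158377 + 109311} + \left(98 + 7 \cdot 692\right)} = -469076 + \frac{1}{\sqrt{267688} + \left(98 + 4844\right)} = -469076 + \frac{1}{2 \sqrt{66922} + 4942} = -469076 + \frac{1}{4942 + 2 \sqrt{66922}}$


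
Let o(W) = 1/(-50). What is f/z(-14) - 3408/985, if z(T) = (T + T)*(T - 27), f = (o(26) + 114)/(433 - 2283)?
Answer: -1765371383/510230000 ≈ -3.4600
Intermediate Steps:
o(W) = -1/50
f = -5699/92500 (f = (-1/50 + 114)/(433 - 2283) = (5699/50)/(-1850) = (5699/50)*(-1/1850) = -5699/92500 ≈ -0.061611)
z(T) = 2*T*(-27 + T) (z(T) = (2*T)*(-27 + T) = 2*T*(-27 + T))
f/z(-14) - 3408/985 = -5699*(-1/(28*(-27 - 14)))/92500 - 3408/985 = -5699/(92500*(2*(-14)*(-41))) - 3408*1/985 = -5699/92500/1148 - 3408/985 = -5699/92500*1/1148 - 3408/985 = -139/2590000 - 3408/985 = -1765371383/510230000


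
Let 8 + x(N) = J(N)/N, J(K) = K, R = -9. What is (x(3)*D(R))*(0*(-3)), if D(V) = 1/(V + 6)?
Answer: 0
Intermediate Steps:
D(V) = 1/(6 + V)
x(N) = -7 (x(N) = -8 + N/N = -8 + 1 = -7)
(x(3)*D(R))*(0*(-3)) = (-7/(6 - 9))*(0*(-3)) = -7/(-3)*0 = -7*(-⅓)*0 = (7/3)*0 = 0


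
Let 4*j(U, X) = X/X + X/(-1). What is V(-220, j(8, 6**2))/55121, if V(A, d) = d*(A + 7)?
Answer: 7455/220484 ≈ 0.033812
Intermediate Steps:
j(U, X) = 1/4 - X/4 (j(U, X) = (X/X + X/(-1))/4 = (1 + X*(-1))/4 = (1 - X)/4 = 1/4 - X/4)
V(A, d) = d*(7 + A)
V(-220, j(8, 6**2))/55121 = ((1/4 - 1/4*6**2)*(7 - 220))/55121 = ((1/4 - 1/4*36)*(-213))*(1/55121) = ((1/4 - 9)*(-213))*(1/55121) = -35/4*(-213)*(1/55121) = (7455/4)*(1/55121) = 7455/220484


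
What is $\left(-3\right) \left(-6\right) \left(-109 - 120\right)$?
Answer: $-4122$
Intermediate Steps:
$\left(-3\right) \left(-6\right) \left(-109 - 120\right) = 18 \left(-229\right) = -4122$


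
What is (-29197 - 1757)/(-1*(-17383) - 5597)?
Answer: -15477/5893 ≈ -2.6263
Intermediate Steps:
(-29197 - 1757)/(-1*(-17383) - 5597) = -30954/(17383 - 5597) = -30954/11786 = -30954*1/11786 = -15477/5893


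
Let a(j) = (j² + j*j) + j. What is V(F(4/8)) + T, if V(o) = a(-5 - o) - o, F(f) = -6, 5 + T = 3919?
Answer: 3923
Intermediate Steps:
T = 3914 (T = -5 + 3919 = 3914)
a(j) = j + 2*j² (a(j) = (j² + j²) + j = 2*j² + j = j + 2*j²)
V(o) = -o + (-9 - 2*o)*(-5 - o) (V(o) = (-5 - o)*(1 + 2*(-5 - o)) - o = (-5 - o)*(1 + (-10 - 2*o)) - o = (-5 - o)*(-9 - 2*o) - o = (-9 - 2*o)*(-5 - o) - o = -o + (-9 - 2*o)*(-5 - o))
V(F(4/8)) + T = (-1*(-6) + (5 - 6)*(9 + 2*(-6))) + 3914 = (6 - (9 - 12)) + 3914 = (6 - 1*(-3)) + 3914 = (6 + 3) + 3914 = 9 + 3914 = 3923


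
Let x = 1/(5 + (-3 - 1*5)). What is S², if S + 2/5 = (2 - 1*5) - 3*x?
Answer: 144/25 ≈ 5.7600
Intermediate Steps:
x = -⅓ (x = 1/(5 + (-3 - 5)) = 1/(5 - 8) = 1/(-3) = -⅓ ≈ -0.33333)
S = -12/5 (S = -⅖ + ((2 - 1*5) - 3*(-⅓)) = -⅖ + ((2 - 5) + 1) = -⅖ + (-3 + 1) = -⅖ - 2 = -12/5 ≈ -2.4000)
S² = (-12/5)² = 144/25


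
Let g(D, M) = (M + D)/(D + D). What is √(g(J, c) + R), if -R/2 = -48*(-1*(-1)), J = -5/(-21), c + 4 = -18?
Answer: √5030/10 ≈ 7.0922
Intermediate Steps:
c = -22 (c = -4 - 18 = -22)
J = 5/21 (J = -5*(-1/21) = 5/21 ≈ 0.23810)
g(D, M) = (D + M)/(2*D) (g(D, M) = (D + M)/((2*D)) = (D + M)*(1/(2*D)) = (D + M)/(2*D))
R = 96 (R = -(-24)*4*(-1*(-1)) = -(-24)*4*1 = -(-24)*4 = -2*(-48) = 96)
√(g(J, c) + R) = √((5/21 - 22)/(2*(5/21)) + 96) = √((½)*(21/5)*(-457/21) + 96) = √(-457/10 + 96) = √(503/10) = √5030/10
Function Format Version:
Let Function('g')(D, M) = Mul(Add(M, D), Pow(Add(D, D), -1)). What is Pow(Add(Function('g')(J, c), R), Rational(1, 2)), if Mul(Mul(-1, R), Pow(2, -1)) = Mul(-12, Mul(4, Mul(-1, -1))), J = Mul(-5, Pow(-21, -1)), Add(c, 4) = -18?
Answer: Mul(Rational(1, 10), Pow(5030, Rational(1, 2))) ≈ 7.0922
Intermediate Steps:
c = -22 (c = Add(-4, -18) = -22)
J = Rational(5, 21) (J = Mul(-5, Rational(-1, 21)) = Rational(5, 21) ≈ 0.23810)
Function('g')(D, M) = Mul(Rational(1, 2), Pow(D, -1), Add(D, M)) (Function('g')(D, M) = Mul(Add(D, M), Pow(Mul(2, D), -1)) = Mul(Add(D, M), Mul(Rational(1, 2), Pow(D, -1))) = Mul(Rational(1, 2), Pow(D, -1), Add(D, M)))
R = 96 (R = Mul(-2, Mul(-12, Mul(4, Mul(-1, -1)))) = Mul(-2, Mul(-12, Mul(4, 1))) = Mul(-2, Mul(-12, 4)) = Mul(-2, -48) = 96)
Pow(Add(Function('g')(J, c), R), Rational(1, 2)) = Pow(Add(Mul(Rational(1, 2), Pow(Rational(5, 21), -1), Add(Rational(5, 21), -22)), 96), Rational(1, 2)) = Pow(Add(Mul(Rational(1, 2), Rational(21, 5), Rational(-457, 21)), 96), Rational(1, 2)) = Pow(Add(Rational(-457, 10), 96), Rational(1, 2)) = Pow(Rational(503, 10), Rational(1, 2)) = Mul(Rational(1, 10), Pow(5030, Rational(1, 2)))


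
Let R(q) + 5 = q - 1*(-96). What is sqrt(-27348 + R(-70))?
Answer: I*sqrt(27327) ≈ 165.31*I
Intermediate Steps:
R(q) = 91 + q (R(q) = -5 + (q - 1*(-96)) = -5 + (q + 96) = -5 + (96 + q) = 91 + q)
sqrt(-27348 + R(-70)) = sqrt(-27348 + (91 - 70)) = sqrt(-27348 + 21) = sqrt(-27327) = I*sqrt(27327)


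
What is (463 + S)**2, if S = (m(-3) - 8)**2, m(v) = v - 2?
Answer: 399424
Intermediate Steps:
m(v) = -2 + v
S = 169 (S = ((-2 - 3) - 8)**2 = (-5 - 8)**2 = (-13)**2 = 169)
(463 + S)**2 = (463 + 169)**2 = 632**2 = 399424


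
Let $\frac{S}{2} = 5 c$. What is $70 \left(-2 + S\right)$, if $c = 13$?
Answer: $8960$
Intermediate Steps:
$S = 130$ ($S = 2 \cdot 5 \cdot 13 = 2 \cdot 65 = 130$)
$70 \left(-2 + S\right) = 70 \left(-2 + 130\right) = 70 \cdot 128 = 8960$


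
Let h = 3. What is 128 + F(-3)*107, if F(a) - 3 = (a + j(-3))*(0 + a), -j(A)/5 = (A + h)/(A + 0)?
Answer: 1412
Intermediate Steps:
j(A) = -5*(3 + A)/A (j(A) = -5*(A + 3)/(A + 0) = -5*(3 + A)/A)
F(a) = 3 + a**2 (F(a) = 3 + (a + (-5 - 15/(-3)))*(0 + a) = 3 + (a + (-5 - 15*(-1/3)))*a = 3 + (a + (-5 + 5))*a = 3 + (a + 0)*a = 3 + a*a = 3 + a**2)
128 + F(-3)*107 = 128 + (3 + (-3)**2)*107 = 128 + (3 + 9)*107 = 128 + 12*107 = 128 + 1284 = 1412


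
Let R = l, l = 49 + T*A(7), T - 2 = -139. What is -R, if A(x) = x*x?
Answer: 6664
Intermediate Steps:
A(x) = x²
T = -137 (T = 2 - 139 = -137)
l = -6664 (l = 49 - 137*7² = 49 - 137*49 = 49 - 6713 = -6664)
R = -6664
-R = -1*(-6664) = 6664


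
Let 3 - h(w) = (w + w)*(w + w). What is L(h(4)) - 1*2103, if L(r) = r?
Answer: -2164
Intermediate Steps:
h(w) = 3 - 4*w² (h(w) = 3 - (w + w)*(w + w) = 3 - 2*w*2*w = 3 - 4*w²)
L(h(4)) - 1*2103 = (3 - 4*4²) - 1*2103 = (3 - 4*16) - 2103 = (3 - 64) - 2103 = -61 - 2103 = -2164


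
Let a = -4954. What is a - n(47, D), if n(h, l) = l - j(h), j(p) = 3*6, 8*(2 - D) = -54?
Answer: -19779/4 ≈ -4944.8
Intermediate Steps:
D = 35/4 (D = 2 - 1/8*(-54) = 2 + 27/4 = 35/4 ≈ 8.7500)
j(p) = 18
n(h, l) = -18 + l (n(h, l) = l - 1*18 = l - 18 = -18 + l)
a - n(47, D) = -4954 - (-18 + 35/4) = -4954 - 1*(-37/4) = -4954 + 37/4 = -19779/4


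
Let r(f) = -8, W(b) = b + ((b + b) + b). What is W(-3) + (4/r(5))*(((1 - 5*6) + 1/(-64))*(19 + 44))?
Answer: 115455/128 ≈ 901.99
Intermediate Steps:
W(b) = 4*b (W(b) = b + (2*b + b) = b + 3*b = 4*b)
W(-3) + (4/r(5))*(((1 - 5*6) + 1/(-64))*(19 + 44)) = 4*(-3) + (4/(-8))*(((1 - 5*6) + 1/(-64))*(19 + 44)) = -12 + (4*(-⅛))*(((1 - 30) - 1/64)*63) = -12 - (-29 - 1/64)*63/2 = -12 - (-1857)*63/128 = -12 - ½*(-116991/64) = -12 + 116991/128 = 115455/128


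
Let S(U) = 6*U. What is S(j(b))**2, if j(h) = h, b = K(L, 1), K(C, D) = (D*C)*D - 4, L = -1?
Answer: 900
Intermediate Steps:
K(C, D) = -4 + C*D**2 (K(C, D) = (C*D)*D - 4 = C*D**2 - 4 = -4 + C*D**2)
b = -5 (b = -4 - 1*1**2 = -4 - 1*1 = -4 - 1 = -5)
S(j(b))**2 = (6*(-5))**2 = (-30)**2 = 900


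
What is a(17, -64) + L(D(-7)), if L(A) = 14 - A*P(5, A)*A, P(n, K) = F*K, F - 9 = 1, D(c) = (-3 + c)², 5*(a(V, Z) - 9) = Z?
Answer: -49999949/5 ≈ -1.0000e+7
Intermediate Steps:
a(V, Z) = 9 + Z/5
F = 10 (F = 9 + 1 = 10)
P(n, K) = 10*K
L(A) = 14 - 10*A³ (L(A) = 14 - A*(10*A)*A = 14 - 10*A²*A = 14 - 10*A³)
a(17, -64) + L(D(-7)) = (9 + (⅕)*(-64)) + (14 - 10*(-3 - 7)⁶) = (9 - 64/5) + (14 - 10*((-10)²)³) = -19/5 + (14 - 10*100³) = -19/5 + (14 - 10*1000000) = -19/5 + (14 - 10000000) = -19/5 - 9999986 = -49999949/5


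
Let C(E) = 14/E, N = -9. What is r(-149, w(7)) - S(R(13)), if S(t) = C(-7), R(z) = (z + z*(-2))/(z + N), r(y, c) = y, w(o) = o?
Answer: -147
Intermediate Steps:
R(z) = -z/(-9 + z) (R(z) = (z + z*(-2))/(z - 9) = (z - 2*z)/(-9 + z) = (-z)/(-9 + z) = -z/(-9 + z))
S(t) = -2 (S(t) = 14/(-7) = 14*(-1/7) = -2)
r(-149, w(7)) - S(R(13)) = -149 - 1*(-2) = -149 + 2 = -147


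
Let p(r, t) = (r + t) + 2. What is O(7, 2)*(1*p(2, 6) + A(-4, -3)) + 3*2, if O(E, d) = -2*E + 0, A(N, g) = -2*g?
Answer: -218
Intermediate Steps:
p(r, t) = 2 + r + t
O(E, d) = -2*E
O(7, 2)*(1*p(2, 6) + A(-4, -3)) + 3*2 = (-2*7)*(1*(2 + 2 + 6) - 2*(-3)) + 3*2 = -14*(1*10 + 6) + 6 = -14*(10 + 6) + 6 = -14*16 + 6 = -224 + 6 = -218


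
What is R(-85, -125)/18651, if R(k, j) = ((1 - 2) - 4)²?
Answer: 25/18651 ≈ 0.0013404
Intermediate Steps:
R(k, j) = 25 (R(k, j) = (-1 - 4)² = (-5)² = 25)
R(-85, -125)/18651 = 25/18651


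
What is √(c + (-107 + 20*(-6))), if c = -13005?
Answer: 4*I*√827 ≈ 115.03*I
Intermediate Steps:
√(c + (-107 + 20*(-6))) = √(-13005 + (-107 + 20*(-6))) = √(-13005 + (-107 - 120)) = √(-13005 - 227) = √(-13232) = 4*I*√827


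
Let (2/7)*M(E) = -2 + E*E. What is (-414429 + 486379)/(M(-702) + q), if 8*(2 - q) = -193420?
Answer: 143900/3497973 ≈ 0.041138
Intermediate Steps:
q = 48359/2 (q = 2 - ⅛*(-193420) = 2 + 48355/2 = 48359/2 ≈ 24180.)
M(E) = -7 + 7*E²/2 (M(E) = 7*(-2 + E*E)/2 = 7*(-2 + E²)/2 = -7 + 7*E²/2)
(-414429 + 486379)/(M(-702) + q) = (-414429 + 486379)/((-7 + (7/2)*(-702)²) + 48359/2) = 71950/((-7 + (7/2)*492804) + 48359/2) = 71950/((-7 + 1724814) + 48359/2) = 71950/(1724807 + 48359/2) = 71950/(3497973/2) = 71950*(2/3497973) = 143900/3497973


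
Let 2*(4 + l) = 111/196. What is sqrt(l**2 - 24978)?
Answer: I*sqrt(3836096543)/392 ≈ 158.0*I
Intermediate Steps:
l = -1457/392 (l = -4 + (111/196)/2 = -4 + (111*(1/196))/2 = -4 + (1/2)*(111/196) = -4 + 111/392 = -1457/392 ≈ -3.7168)
sqrt(l**2 - 24978) = sqrt((-1457/392)**2 - 24978) = sqrt(2122849/153664 - 24978) = sqrt(-3836096543/153664) = I*sqrt(3836096543)/392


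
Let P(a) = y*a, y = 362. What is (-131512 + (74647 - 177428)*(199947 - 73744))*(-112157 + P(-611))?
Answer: 4323874189611645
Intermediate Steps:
P(a) = 362*a
(-131512 + (74647 - 177428)*(199947 - 73744))*(-112157 + P(-611)) = (-131512 + (74647 - 177428)*(199947 - 73744))*(-112157 + 362*(-611)) = (-131512 - 102781*126203)*(-112157 - 221182) = (-131512 - 12971270543)*(-333339) = -12971402055*(-333339) = 4323874189611645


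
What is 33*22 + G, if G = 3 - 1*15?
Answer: 714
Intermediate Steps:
G = -12 (G = 3 - 15 = -12)
33*22 + G = 33*22 - 12 = 726 - 12 = 714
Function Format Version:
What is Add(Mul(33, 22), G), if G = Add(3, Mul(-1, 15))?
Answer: 714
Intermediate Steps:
G = -12 (G = Add(3, -15) = -12)
Add(Mul(33, 22), G) = Add(Mul(33, 22), -12) = Add(726, -12) = 714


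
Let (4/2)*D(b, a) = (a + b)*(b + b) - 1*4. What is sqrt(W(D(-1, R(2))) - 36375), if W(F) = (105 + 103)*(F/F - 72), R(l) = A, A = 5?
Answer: I*sqrt(51143) ≈ 226.15*I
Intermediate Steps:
R(l) = 5
D(b, a) = -2 + b*(a + b) (D(b, a) = ((a + b)*(b + b) - 1*4)/2 = ((a + b)*(2*b) - 4)/2 = (2*b*(a + b) - 4)/2 = (-4 + 2*b*(a + b))/2 = -2 + b*(a + b))
W(F) = -14768 (W(F) = 208*(1 - 72) = 208*(-71) = -14768)
sqrt(W(D(-1, R(2))) - 36375) = sqrt(-14768 - 36375) = sqrt(-51143) = I*sqrt(51143)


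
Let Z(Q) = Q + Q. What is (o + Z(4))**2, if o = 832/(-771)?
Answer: 28472896/594441 ≈ 47.899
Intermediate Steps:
Z(Q) = 2*Q
o = -832/771 (o = 832*(-1/771) = -832/771 ≈ -1.0791)
(o + Z(4))**2 = (-832/771 + 2*4)**2 = (-832/771 + 8)**2 = (5336/771)**2 = 28472896/594441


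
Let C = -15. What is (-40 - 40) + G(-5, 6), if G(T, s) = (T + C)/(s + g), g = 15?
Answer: -1700/21 ≈ -80.952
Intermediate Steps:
G(T, s) = (-15 + T)/(15 + s) (G(T, s) = (T - 15)/(s + 15) = (-15 + T)/(15 + s))
(-40 - 40) + G(-5, 6) = (-40 - 40) + (-15 - 5)/(15 + 6) = -80 - 20/21 = -1700/21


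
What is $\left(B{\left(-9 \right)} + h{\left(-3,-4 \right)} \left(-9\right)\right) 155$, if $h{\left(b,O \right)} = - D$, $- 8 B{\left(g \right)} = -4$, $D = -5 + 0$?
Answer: $- \frac{13795}{2} \approx -6897.5$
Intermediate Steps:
$D = -5$
$B{\left(g \right)} = \frac{1}{2}$ ($B{\left(g \right)} = \left(- \frac{1}{8}\right) \left(-4\right) = \frac{1}{2}$)
$h{\left(b,O \right)} = 5$ ($h{\left(b,O \right)} = \left(-1\right) \left(-5\right) = 5$)
$\left(B{\left(-9 \right)} + h{\left(-3,-4 \right)} \left(-9\right)\right) 155 = \left(\frac{1}{2} + 5 \left(-9\right)\right) 155 = \left(\frac{1}{2} - 45\right) 155 = \left(- \frac{89}{2}\right) 155 = - \frac{13795}{2}$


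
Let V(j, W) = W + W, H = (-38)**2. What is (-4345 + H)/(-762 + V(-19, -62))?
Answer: 2901/886 ≈ 3.2743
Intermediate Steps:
H = 1444
V(j, W) = 2*W
(-4345 + H)/(-762 + V(-19, -62)) = (-4345 + 1444)/(-762 + 2*(-62)) = -2901/(-762 - 124) = -2901/(-886) = -2901*(-1/886) = 2901/886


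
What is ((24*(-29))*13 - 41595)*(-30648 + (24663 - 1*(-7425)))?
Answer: -72925920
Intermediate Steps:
((24*(-29))*13 - 41595)*(-30648 + (24663 - 1*(-7425))) = (-696*13 - 41595)*(-30648 + (24663 + 7425)) = (-9048 - 41595)*(-30648 + 32088) = -50643*1440 = -72925920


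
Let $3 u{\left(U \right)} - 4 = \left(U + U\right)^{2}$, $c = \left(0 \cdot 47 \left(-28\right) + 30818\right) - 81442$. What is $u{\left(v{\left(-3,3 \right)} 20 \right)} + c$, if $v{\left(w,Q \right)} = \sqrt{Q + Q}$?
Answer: $- \frac{142268}{3} \approx -47423.0$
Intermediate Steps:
$v{\left(w,Q \right)} = \sqrt{2} \sqrt{Q}$ ($v{\left(w,Q \right)} = \sqrt{2 Q} = \sqrt{2} \sqrt{Q}$)
$c = -50624$ ($c = \left(0 \left(-28\right) + 30818\right) - 81442 = \left(0 + 30818\right) - 81442 = 30818 - 81442 = -50624$)
$u{\left(U \right)} = \frac{4}{3} + \frac{4 U^{2}}{3}$ ($u{\left(U \right)} = \frac{4}{3} + \frac{\left(U + U\right)^{2}}{3} = \frac{4}{3} + \frac{\left(2 U\right)^{2}}{3} = \frac{4}{3} + \frac{4 U^{2}}{3}$)
$u{\left(v{\left(-3,3 \right)} 20 \right)} + c = \left(\frac{4}{3} + \frac{4 \left(\sqrt{2} \sqrt{3} \cdot 20\right)^{2}}{3}\right) - 50624 = \left(\frac{4}{3} + \frac{4 \left(\sqrt{6} \cdot 20\right)^{2}}{3}\right) - 50624 = \left(\frac{4}{3} + \frac{4 \left(20 \sqrt{6}\right)^{2}}{3}\right) - 50624 = \left(\frac{4}{3} + \frac{4}{3} \cdot 2400\right) - 50624 = \left(\frac{4}{3} + 3200\right) - 50624 = \frac{9604}{3} - 50624 = - \frac{142268}{3}$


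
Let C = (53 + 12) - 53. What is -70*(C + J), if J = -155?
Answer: 10010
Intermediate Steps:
C = 12 (C = 65 - 53 = 12)
-70*(C + J) = -70*(12 - 155) = -70*(-143) = 10010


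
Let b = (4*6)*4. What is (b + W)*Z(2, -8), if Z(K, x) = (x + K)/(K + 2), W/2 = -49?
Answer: 3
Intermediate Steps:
W = -98 (W = 2*(-49) = -98)
b = 96 (b = 24*4 = 96)
Z(K, x) = (K + x)/(2 + K)
(b + W)*Z(2, -8) = (96 - 98)*((2 - 8)/(2 + 2)) = -2*(-6)/4 = -(-6)/2 = -2*(-3/2) = 3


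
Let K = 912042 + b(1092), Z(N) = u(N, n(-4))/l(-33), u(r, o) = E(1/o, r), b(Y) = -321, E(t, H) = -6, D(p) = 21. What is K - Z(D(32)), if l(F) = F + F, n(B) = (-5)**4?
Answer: 10028930/11 ≈ 9.1172e+5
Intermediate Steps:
n(B) = 625
l(F) = 2*F
u(r, o) = -6
Z(N) = 1/11 (Z(N) = -6/(2*(-33)) = -6/(-66) = -6*(-1/66) = 1/11)
K = 911721 (K = 912042 - 321 = 911721)
K - Z(D(32)) = 911721 - 1*1/11 = 911721 - 1/11 = 10028930/11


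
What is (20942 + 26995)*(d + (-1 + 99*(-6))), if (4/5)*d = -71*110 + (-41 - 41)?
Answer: -501421020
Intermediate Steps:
d = -9865 (d = 5*(-71*110 + (-41 - 41))/4 = 5*(-7810 - 82)/4 = (5/4)*(-7892) = -9865)
(20942 + 26995)*(d + (-1 + 99*(-6))) = (20942 + 26995)*(-9865 + (-1 + 99*(-6))) = 47937*(-9865 + (-1 - 594)) = 47937*(-9865 - 595) = 47937*(-10460) = -501421020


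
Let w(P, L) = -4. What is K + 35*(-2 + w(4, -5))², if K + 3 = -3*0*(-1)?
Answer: 1257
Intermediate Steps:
K = -3 (K = -3 - 3*0*(-1) = -3 + 0*(-1) = -3 + 0 = -3)
K + 35*(-2 + w(4, -5))² = -3 + 35*(-2 - 4)² = -3 + 35*(-6)² = -3 + 35*36 = -3 + 1260 = 1257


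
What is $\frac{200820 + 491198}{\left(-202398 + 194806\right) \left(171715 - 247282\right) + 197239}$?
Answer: $\frac{692018}{573901903} \approx 0.0012058$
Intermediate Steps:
$\frac{200820 + 491198}{\left(-202398 + 194806\right) \left(171715 - 247282\right) + 197239} = \frac{692018}{\left(-7592\right) \left(-75567\right) + 197239} = \frac{692018}{573704664 + 197239} = \frac{692018}{573901903}$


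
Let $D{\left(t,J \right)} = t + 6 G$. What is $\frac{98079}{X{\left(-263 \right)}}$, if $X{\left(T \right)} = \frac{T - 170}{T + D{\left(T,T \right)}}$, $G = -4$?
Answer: $\frac{53943450}{433} \approx 1.2458 \cdot 10^{5}$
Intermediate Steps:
$D{\left(t,J \right)} = -24 + t$ ($D{\left(t,J \right)} = t + 6 \left(-4\right) = t - 24 = -24 + t$)
$X{\left(T \right)} = \frac{-170 + T}{-24 + 2 T}$ ($X{\left(T \right)} = \frac{T - 170}{T + \left(-24 + T\right)} = \frac{-170 + T}{-24 + 2 T}$)
$\frac{98079}{X{\left(-263 \right)}} = \frac{98079}{\frac{1}{2} \frac{1}{-12 - 263} \left(-170 - 263\right)} = \frac{98079}{\frac{1}{2} \frac{1}{-275} \left(-433\right)} = \frac{98079}{\frac{1}{2} \left(- \frac{1}{275}\right) \left(-433\right)} = \frac{98079}{\frac{433}{550}} = 98079 \cdot \frac{550}{433} = \frac{53943450}{433}$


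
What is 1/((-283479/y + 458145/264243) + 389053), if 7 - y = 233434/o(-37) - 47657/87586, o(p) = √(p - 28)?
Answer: 630874273578568247653682366189296139/245444621115603785258025643775936580844562 - 984597823874303274781468860054*I*√65/122722310557801892629012821887968290422281 ≈ 2.5703e-6 - 6.4683e-11*I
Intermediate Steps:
o(p) = √(-28 + p)
y = 660759/87586 + 233434*I*√65/65 (y = 7 - (233434/(√(-28 - 37)) - 47657/87586) = 7 - (233434/(√(-65)) - 47657*1/87586) = 7 - (233434/((I*√65)) - 47657/87586) = 7 - (233434*(-I*√65/65) - 47657/87586) = 7 - (-233434*I*√65/65 - 47657/87586) = 7 - (-47657/87586 - 233434*I*√65/65) = 7 + (47657/87586 + 233434*I*√65/65) = 660759/87586 + 233434*I*√65/65 ≈ 7.5441 + 28954.0*I)
1/((-283479/y + 458145/264243) + 389053) = 1/((-283479/(660759/87586 + 233434*I*√65/65) + 458145/264243) + 389053) = 1/((-283479/(660759/87586 + 233434*I*√65/65) + 458145*(1/264243)) + 389053) = 1/((-283479/(660759/87586 + 233434*I*√65/65) + 152715/88081) + 389053) = 1/((152715/88081 - 283479/(660759/87586 + 233434*I*√65/65)) + 389053) = 1/(34268330008/88081 - 283479/(660759/87586 + 233434*I*√65/65))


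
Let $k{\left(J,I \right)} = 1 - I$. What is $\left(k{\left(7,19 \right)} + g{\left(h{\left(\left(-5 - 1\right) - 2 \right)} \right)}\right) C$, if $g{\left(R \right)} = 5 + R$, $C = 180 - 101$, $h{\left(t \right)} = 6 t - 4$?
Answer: $-5135$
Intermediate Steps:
$h{\left(t \right)} = -4 + 6 t$
$C = 79$
$\left(k{\left(7,19 \right)} + g{\left(h{\left(\left(-5 - 1\right) - 2 \right)} \right)}\right) C = \left(\left(1 - 19\right) + \left(5 + \left(-4 + 6 \left(\left(-5 - 1\right) - 2\right)\right)\right)\right) 79 = \left(\left(1 - 19\right) + \left(5 + \left(-4 + 6 \left(-6 - 2\right)\right)\right)\right) 79 = \left(-18 + \left(5 + \left(-4 + 6 \left(-8\right)\right)\right)\right) 79 = \left(-18 + \left(5 - 52\right)\right) 79 = \left(-18 - 47\right) 79 = \left(-65\right) 79 = -5135$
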